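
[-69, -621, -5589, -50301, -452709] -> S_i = -69*9^i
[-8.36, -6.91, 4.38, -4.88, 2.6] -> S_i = Random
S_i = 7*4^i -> [7, 28, 112, 448, 1792]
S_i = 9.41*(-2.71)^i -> [9.41, -25.5, 69.11, -187.28, 507.54]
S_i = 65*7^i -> [65, 455, 3185, 22295, 156065]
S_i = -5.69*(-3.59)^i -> [-5.69, 20.43, -73.33, 263.27, -945.13]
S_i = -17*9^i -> [-17, -153, -1377, -12393, -111537]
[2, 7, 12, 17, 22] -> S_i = 2 + 5*i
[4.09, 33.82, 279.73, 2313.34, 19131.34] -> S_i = 4.09*8.27^i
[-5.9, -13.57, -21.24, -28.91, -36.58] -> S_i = -5.90 + -7.67*i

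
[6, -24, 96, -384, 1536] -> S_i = 6*-4^i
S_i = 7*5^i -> [7, 35, 175, 875, 4375]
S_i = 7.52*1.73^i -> [7.52, 13.01, 22.51, 38.94, 67.36]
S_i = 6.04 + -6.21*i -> [6.04, -0.17, -6.38, -12.59, -18.8]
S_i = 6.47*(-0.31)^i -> [6.47, -2.01, 0.62, -0.19, 0.06]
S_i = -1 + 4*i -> [-1, 3, 7, 11, 15]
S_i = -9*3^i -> [-9, -27, -81, -243, -729]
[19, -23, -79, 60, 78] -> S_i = Random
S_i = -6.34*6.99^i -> [-6.34, -44.32, -309.77, -2165.31, -15135.54]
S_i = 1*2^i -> [1, 2, 4, 8, 16]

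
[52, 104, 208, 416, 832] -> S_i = 52*2^i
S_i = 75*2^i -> [75, 150, 300, 600, 1200]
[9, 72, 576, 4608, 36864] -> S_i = 9*8^i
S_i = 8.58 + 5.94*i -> [8.58, 14.52, 20.46, 26.4, 32.34]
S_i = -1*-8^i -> [-1, 8, -64, 512, -4096]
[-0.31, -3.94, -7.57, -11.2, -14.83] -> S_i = -0.31 + -3.63*i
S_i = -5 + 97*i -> [-5, 92, 189, 286, 383]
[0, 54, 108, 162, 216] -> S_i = 0 + 54*i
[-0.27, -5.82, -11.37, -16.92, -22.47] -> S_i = -0.27 + -5.55*i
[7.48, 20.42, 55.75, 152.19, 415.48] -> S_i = 7.48*2.73^i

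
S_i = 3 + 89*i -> [3, 92, 181, 270, 359]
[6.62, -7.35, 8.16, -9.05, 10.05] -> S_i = 6.62*(-1.11)^i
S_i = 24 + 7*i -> [24, 31, 38, 45, 52]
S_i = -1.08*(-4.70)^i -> [-1.08, 5.08, -23.86, 112.13, -527.01]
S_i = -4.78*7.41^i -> [-4.78, -35.42, -262.46, -1944.83, -14411.22]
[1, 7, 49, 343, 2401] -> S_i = 1*7^i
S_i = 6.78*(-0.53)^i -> [6.78, -3.59, 1.9, -1.01, 0.53]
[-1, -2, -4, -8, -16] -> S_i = -1*2^i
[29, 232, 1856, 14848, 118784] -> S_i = 29*8^i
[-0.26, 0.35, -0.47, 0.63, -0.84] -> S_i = -0.26*(-1.34)^i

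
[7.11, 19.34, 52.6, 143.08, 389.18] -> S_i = 7.11*2.72^i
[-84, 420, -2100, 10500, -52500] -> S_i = -84*-5^i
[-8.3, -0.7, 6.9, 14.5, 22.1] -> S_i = -8.30 + 7.60*i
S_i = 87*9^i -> [87, 783, 7047, 63423, 570807]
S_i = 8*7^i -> [8, 56, 392, 2744, 19208]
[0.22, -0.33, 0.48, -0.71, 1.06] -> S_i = 0.22*(-1.48)^i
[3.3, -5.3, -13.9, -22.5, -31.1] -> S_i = 3.30 + -8.60*i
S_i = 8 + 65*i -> [8, 73, 138, 203, 268]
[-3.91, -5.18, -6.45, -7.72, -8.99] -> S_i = -3.91 + -1.27*i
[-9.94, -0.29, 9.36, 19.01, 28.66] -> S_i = -9.94 + 9.65*i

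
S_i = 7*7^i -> [7, 49, 343, 2401, 16807]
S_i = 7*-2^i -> [7, -14, 28, -56, 112]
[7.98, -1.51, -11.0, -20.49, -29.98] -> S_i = 7.98 + -9.49*i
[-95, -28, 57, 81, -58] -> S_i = Random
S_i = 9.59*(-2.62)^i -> [9.59, -25.13, 65.83, -172.47, 451.88]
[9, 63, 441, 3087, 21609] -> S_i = 9*7^i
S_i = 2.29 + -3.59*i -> [2.29, -1.3, -4.89, -8.48, -12.07]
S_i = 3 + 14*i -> [3, 17, 31, 45, 59]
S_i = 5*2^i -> [5, 10, 20, 40, 80]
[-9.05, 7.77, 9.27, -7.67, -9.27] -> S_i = Random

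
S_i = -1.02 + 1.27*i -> [-1.02, 0.25, 1.52, 2.79, 4.06]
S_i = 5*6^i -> [5, 30, 180, 1080, 6480]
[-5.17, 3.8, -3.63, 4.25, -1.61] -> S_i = Random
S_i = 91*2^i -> [91, 182, 364, 728, 1456]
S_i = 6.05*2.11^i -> [6.05, 12.77, 26.94, 56.83, 119.92]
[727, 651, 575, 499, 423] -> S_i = 727 + -76*i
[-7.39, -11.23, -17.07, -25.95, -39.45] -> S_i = -7.39*1.52^i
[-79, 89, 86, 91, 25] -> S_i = Random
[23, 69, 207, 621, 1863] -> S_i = 23*3^i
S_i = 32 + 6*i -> [32, 38, 44, 50, 56]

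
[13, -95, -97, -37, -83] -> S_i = Random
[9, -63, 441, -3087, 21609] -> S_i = 9*-7^i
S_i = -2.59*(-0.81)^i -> [-2.59, 2.1, -1.7, 1.38, -1.11]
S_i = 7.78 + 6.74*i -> [7.78, 14.52, 21.26, 28.0, 34.74]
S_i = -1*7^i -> [-1, -7, -49, -343, -2401]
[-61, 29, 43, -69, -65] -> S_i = Random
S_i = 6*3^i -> [6, 18, 54, 162, 486]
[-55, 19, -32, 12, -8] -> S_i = Random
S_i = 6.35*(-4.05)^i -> [6.35, -25.72, 104.16, -421.83, 1708.42]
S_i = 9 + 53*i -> [9, 62, 115, 168, 221]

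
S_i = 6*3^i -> [6, 18, 54, 162, 486]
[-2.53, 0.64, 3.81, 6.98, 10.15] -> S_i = -2.53 + 3.17*i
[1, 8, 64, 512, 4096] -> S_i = 1*8^i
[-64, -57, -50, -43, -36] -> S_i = -64 + 7*i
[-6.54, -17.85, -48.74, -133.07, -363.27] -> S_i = -6.54*2.73^i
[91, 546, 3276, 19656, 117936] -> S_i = 91*6^i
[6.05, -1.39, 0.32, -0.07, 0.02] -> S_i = 6.05*(-0.23)^i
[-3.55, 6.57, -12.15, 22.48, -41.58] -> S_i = -3.55*(-1.85)^i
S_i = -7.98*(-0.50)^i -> [-7.98, 3.99, -2.0, 1.0, -0.5]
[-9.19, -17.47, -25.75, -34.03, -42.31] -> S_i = -9.19 + -8.28*i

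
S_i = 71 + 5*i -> [71, 76, 81, 86, 91]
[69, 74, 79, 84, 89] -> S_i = 69 + 5*i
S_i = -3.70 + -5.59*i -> [-3.7, -9.29, -14.88, -20.47, -26.06]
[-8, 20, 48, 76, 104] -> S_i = -8 + 28*i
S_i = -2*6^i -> [-2, -12, -72, -432, -2592]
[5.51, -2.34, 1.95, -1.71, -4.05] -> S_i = Random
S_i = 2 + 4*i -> [2, 6, 10, 14, 18]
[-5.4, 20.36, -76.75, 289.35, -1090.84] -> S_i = -5.40*(-3.77)^i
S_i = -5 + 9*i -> [-5, 4, 13, 22, 31]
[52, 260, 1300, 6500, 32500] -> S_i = 52*5^i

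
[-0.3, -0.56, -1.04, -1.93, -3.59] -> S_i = -0.30*1.86^i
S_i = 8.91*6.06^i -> [8.91, 53.99, 327.21, 1982.88, 12016.23]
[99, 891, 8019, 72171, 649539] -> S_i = 99*9^i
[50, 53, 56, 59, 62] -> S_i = 50 + 3*i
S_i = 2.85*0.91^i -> [2.85, 2.59, 2.36, 2.15, 1.95]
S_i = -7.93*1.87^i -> [-7.93, -14.83, -27.73, -51.86, -96.97]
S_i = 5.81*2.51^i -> [5.81, 14.58, 36.6, 91.87, 230.61]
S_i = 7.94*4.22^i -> [7.94, 33.51, 141.4, 596.7, 2518.08]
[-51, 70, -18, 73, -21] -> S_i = Random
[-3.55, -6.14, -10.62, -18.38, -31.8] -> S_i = -3.55*1.73^i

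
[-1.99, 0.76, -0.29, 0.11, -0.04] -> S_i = -1.99*(-0.38)^i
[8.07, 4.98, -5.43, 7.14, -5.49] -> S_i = Random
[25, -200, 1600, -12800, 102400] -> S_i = 25*-8^i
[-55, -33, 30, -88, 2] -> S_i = Random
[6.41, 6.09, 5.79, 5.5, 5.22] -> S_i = 6.41*0.95^i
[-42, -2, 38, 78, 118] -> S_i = -42 + 40*i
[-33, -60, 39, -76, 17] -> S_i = Random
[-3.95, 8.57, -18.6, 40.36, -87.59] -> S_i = -3.95*(-2.17)^i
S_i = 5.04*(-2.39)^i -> [5.04, -12.05, 28.79, -68.81, 164.45]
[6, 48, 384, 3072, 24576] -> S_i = 6*8^i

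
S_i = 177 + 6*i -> [177, 183, 189, 195, 201]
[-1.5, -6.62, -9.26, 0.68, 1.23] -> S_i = Random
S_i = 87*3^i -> [87, 261, 783, 2349, 7047]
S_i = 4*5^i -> [4, 20, 100, 500, 2500]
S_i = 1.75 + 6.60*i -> [1.75, 8.35, 14.95, 21.55, 28.15]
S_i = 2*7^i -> [2, 14, 98, 686, 4802]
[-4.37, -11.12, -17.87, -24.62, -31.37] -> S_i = -4.37 + -6.75*i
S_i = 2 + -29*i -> [2, -27, -56, -85, -114]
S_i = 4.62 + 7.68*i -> [4.62, 12.3, 19.98, 27.66, 35.34]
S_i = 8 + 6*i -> [8, 14, 20, 26, 32]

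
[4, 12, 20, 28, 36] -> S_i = 4 + 8*i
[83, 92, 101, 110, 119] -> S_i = 83 + 9*i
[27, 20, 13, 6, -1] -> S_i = 27 + -7*i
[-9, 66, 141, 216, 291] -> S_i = -9 + 75*i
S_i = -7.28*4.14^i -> [-7.28, -30.14, -124.78, -516.57, -2138.62]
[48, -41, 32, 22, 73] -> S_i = Random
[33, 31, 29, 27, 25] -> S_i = 33 + -2*i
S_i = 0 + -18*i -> [0, -18, -36, -54, -72]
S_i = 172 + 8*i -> [172, 180, 188, 196, 204]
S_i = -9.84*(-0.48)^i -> [-9.84, 4.72, -2.27, 1.09, -0.52]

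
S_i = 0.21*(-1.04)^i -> [0.21, -0.22, 0.23, -0.24, 0.25]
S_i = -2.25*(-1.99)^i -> [-2.25, 4.48, -8.91, 17.73, -35.29]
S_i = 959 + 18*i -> [959, 977, 995, 1013, 1031]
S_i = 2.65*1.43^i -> [2.65, 3.79, 5.42, 7.75, 11.08]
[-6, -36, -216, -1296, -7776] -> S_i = -6*6^i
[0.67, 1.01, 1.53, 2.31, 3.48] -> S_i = 0.67*1.51^i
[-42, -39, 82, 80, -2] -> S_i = Random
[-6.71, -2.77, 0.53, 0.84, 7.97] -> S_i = Random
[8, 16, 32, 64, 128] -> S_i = 8*2^i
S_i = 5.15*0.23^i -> [5.15, 1.18, 0.27, 0.06, 0.01]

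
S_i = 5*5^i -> [5, 25, 125, 625, 3125]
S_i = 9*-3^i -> [9, -27, 81, -243, 729]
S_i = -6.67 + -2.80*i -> [-6.67, -9.47, -12.27, -15.07, -17.87]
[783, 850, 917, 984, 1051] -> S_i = 783 + 67*i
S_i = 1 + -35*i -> [1, -34, -69, -104, -139]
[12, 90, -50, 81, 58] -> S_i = Random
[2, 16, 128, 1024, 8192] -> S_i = 2*8^i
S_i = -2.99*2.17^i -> [-2.99, -6.49, -14.08, -30.55, -66.3]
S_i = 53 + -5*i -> [53, 48, 43, 38, 33]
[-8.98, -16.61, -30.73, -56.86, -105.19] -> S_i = -8.98*1.85^i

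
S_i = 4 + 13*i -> [4, 17, 30, 43, 56]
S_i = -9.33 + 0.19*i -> [-9.33, -9.14, -8.95, -8.76, -8.57]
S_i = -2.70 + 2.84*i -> [-2.7, 0.14, 2.98, 5.82, 8.66]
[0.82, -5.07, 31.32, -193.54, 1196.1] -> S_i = 0.82*(-6.18)^i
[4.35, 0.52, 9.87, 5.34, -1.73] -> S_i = Random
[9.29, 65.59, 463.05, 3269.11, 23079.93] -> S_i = 9.29*7.06^i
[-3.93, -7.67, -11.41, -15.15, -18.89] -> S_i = -3.93 + -3.74*i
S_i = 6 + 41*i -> [6, 47, 88, 129, 170]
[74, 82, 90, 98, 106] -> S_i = 74 + 8*i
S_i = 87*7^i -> [87, 609, 4263, 29841, 208887]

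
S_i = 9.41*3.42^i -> [9.41, 32.18, 110.06, 376.42, 1287.34]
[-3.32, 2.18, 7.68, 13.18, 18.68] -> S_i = -3.32 + 5.50*i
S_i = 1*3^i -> [1, 3, 9, 27, 81]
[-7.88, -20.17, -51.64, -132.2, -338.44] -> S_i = -7.88*2.56^i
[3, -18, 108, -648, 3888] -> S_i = 3*-6^i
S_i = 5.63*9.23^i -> [5.63, 51.96, 479.64, 4427.04, 40861.58]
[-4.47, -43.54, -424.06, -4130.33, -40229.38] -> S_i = -4.47*9.74^i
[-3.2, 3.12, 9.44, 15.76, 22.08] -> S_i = -3.20 + 6.32*i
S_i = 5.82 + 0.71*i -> [5.82, 6.53, 7.24, 7.95, 8.66]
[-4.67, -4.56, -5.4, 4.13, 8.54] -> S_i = Random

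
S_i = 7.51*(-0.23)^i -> [7.51, -1.73, 0.4, -0.09, 0.02]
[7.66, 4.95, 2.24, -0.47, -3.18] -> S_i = 7.66 + -2.71*i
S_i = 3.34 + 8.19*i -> [3.34, 11.53, 19.72, 27.91, 36.1]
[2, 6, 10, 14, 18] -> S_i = 2 + 4*i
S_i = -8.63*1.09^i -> [-8.63, -9.41, -10.25, -11.18, -12.18]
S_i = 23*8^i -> [23, 184, 1472, 11776, 94208]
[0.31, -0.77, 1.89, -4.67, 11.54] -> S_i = 0.31*(-2.47)^i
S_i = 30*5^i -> [30, 150, 750, 3750, 18750]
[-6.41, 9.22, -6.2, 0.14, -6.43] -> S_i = Random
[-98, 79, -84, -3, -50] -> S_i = Random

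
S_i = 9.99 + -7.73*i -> [9.99, 2.26, -5.47, -13.2, -20.93]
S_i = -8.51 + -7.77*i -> [-8.51, -16.28, -24.05, -31.82, -39.59]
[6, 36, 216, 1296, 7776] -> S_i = 6*6^i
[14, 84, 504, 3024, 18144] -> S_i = 14*6^i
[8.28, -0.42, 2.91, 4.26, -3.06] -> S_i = Random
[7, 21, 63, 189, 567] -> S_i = 7*3^i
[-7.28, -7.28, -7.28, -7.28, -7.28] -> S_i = -7.28*1.00^i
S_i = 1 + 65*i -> [1, 66, 131, 196, 261]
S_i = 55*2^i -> [55, 110, 220, 440, 880]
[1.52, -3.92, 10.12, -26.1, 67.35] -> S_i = 1.52*(-2.58)^i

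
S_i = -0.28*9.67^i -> [-0.28, -2.71, -26.18, -253.18, -2448.3]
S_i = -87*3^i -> [-87, -261, -783, -2349, -7047]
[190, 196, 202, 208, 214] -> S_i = 190 + 6*i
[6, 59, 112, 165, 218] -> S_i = 6 + 53*i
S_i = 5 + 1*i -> [5, 6, 7, 8, 9]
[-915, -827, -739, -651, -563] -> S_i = -915 + 88*i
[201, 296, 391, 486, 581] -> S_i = 201 + 95*i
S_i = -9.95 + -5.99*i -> [-9.95, -15.94, -21.93, -27.92, -33.91]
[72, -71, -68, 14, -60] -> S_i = Random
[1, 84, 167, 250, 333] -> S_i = 1 + 83*i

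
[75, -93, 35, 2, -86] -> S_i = Random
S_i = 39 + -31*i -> [39, 8, -23, -54, -85]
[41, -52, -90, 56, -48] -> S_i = Random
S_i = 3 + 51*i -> [3, 54, 105, 156, 207]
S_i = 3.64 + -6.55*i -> [3.64, -2.91, -9.46, -16.01, -22.56]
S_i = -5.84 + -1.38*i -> [-5.84, -7.22, -8.6, -9.98, -11.36]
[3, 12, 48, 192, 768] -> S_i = 3*4^i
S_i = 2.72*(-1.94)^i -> [2.72, -5.28, 10.24, -19.86, 38.53]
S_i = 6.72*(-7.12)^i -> [6.72, -47.85, 340.67, -2425.54, 17269.88]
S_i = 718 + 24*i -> [718, 742, 766, 790, 814]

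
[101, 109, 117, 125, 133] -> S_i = 101 + 8*i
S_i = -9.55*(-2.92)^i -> [-9.55, 27.89, -81.43, 237.77, -694.28]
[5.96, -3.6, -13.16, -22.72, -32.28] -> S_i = 5.96 + -9.56*i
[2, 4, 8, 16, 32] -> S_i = 2*2^i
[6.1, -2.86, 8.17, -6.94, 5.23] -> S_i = Random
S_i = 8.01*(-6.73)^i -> [8.01, -53.91, 362.8, -2441.62, 16432.09]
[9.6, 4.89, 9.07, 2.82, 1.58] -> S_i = Random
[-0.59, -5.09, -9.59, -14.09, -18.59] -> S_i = -0.59 + -4.50*i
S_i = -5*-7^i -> [-5, 35, -245, 1715, -12005]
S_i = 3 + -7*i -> [3, -4, -11, -18, -25]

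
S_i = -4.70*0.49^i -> [-4.7, -2.3, -1.13, -0.55, -0.27]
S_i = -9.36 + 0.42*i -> [-9.36, -8.94, -8.52, -8.1, -7.68]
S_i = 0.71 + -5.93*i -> [0.71, -5.22, -11.15, -17.08, -23.01]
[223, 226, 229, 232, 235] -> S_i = 223 + 3*i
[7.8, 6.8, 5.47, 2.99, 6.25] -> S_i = Random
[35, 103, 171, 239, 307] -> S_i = 35 + 68*i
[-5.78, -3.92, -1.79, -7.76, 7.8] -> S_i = Random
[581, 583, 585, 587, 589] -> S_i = 581 + 2*i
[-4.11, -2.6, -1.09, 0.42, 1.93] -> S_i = -4.11 + 1.51*i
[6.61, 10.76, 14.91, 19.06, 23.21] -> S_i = 6.61 + 4.15*i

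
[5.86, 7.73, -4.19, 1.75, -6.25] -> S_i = Random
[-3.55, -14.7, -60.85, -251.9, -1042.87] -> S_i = -3.55*4.14^i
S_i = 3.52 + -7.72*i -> [3.52, -4.2, -11.92, -19.64, -27.36]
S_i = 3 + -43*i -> [3, -40, -83, -126, -169]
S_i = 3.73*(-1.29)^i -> [3.73, -4.81, 6.21, -8.01, 10.33]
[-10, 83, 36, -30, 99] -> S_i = Random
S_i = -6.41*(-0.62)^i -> [-6.41, 3.97, -2.46, 1.53, -0.95]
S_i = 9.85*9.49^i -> [9.85, 93.48, 887.09, 8418.5, 79891.59]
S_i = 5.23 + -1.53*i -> [5.23, 3.7, 2.17, 0.64, -0.89]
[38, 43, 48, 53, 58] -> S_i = 38 + 5*i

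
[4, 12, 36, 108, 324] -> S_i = 4*3^i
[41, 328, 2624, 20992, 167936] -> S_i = 41*8^i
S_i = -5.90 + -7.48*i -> [-5.9, -13.38, -20.86, -28.34, -35.82]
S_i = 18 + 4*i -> [18, 22, 26, 30, 34]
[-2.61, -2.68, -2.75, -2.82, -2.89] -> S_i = -2.61 + -0.07*i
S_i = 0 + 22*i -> [0, 22, 44, 66, 88]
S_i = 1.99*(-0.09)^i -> [1.99, -0.18, 0.02, -0.0, 0.0]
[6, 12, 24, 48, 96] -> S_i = 6*2^i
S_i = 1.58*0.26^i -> [1.58, 0.41, 0.11, 0.03, 0.01]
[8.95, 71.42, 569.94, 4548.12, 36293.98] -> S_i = 8.95*7.98^i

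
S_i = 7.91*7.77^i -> [7.91, 61.46, 477.55, 3710.56, 28831.06]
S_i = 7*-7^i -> [7, -49, 343, -2401, 16807]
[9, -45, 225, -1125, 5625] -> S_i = 9*-5^i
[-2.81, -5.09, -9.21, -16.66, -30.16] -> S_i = -2.81*1.81^i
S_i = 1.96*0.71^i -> [1.96, 1.39, 0.99, 0.7, 0.5]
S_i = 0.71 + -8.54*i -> [0.71, -7.83, -16.37, -24.91, -33.45]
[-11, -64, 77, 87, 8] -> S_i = Random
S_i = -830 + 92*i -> [-830, -738, -646, -554, -462]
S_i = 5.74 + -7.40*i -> [5.74, -1.66, -9.06, -16.46, -23.86]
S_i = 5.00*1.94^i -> [5.0, 9.7, 18.82, 36.51, 70.82]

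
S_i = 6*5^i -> [6, 30, 150, 750, 3750]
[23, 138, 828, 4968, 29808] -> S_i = 23*6^i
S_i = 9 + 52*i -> [9, 61, 113, 165, 217]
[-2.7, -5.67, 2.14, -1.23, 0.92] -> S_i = Random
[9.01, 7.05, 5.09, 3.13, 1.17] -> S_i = 9.01 + -1.96*i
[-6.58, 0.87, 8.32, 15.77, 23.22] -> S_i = -6.58 + 7.45*i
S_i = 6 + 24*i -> [6, 30, 54, 78, 102]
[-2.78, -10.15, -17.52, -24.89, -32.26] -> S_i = -2.78 + -7.37*i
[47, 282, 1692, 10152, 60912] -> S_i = 47*6^i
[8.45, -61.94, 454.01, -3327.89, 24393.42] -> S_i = 8.45*(-7.33)^i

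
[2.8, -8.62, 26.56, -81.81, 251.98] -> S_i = 2.80*(-3.08)^i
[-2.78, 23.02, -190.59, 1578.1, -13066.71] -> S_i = -2.78*(-8.28)^i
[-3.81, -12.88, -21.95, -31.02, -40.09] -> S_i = -3.81 + -9.07*i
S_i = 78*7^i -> [78, 546, 3822, 26754, 187278]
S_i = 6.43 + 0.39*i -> [6.43, 6.82, 7.21, 7.6, 7.99]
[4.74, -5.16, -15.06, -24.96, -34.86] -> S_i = 4.74 + -9.90*i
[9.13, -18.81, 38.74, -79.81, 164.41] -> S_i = 9.13*(-2.06)^i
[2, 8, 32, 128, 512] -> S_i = 2*4^i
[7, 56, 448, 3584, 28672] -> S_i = 7*8^i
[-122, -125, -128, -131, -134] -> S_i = -122 + -3*i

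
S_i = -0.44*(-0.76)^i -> [-0.44, 0.33, -0.25, 0.19, -0.15]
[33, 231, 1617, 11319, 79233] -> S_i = 33*7^i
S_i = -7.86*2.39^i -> [-7.86, -18.79, -44.9, -107.3, -256.46]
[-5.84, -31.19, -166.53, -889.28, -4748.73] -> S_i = -5.84*5.34^i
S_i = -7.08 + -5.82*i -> [-7.08, -12.9, -18.72, -24.54, -30.36]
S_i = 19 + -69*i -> [19, -50, -119, -188, -257]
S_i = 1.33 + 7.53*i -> [1.33, 8.86, 16.39, 23.92, 31.45]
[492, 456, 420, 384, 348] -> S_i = 492 + -36*i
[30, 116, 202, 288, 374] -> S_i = 30 + 86*i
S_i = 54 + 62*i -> [54, 116, 178, 240, 302]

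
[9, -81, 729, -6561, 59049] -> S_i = 9*-9^i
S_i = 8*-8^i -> [8, -64, 512, -4096, 32768]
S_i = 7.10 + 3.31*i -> [7.1, 10.41, 13.72, 17.03, 20.34]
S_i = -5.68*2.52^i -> [-5.68, -14.31, -36.07, -90.9, -229.06]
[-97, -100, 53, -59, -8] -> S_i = Random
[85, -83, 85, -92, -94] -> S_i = Random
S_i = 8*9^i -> [8, 72, 648, 5832, 52488]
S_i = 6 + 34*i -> [6, 40, 74, 108, 142]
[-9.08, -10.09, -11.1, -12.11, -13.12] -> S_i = -9.08 + -1.01*i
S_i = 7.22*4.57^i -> [7.22, 33.0, 150.79, 689.11, 3149.21]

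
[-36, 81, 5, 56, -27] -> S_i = Random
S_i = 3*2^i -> [3, 6, 12, 24, 48]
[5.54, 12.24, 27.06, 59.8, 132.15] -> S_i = 5.54*2.21^i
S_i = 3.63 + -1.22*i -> [3.63, 2.41, 1.19, -0.03, -1.25]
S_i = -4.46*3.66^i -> [-4.46, -16.32, -59.74, -218.66, -800.31]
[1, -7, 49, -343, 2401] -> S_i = 1*-7^i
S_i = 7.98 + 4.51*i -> [7.98, 12.49, 17.0, 21.51, 26.02]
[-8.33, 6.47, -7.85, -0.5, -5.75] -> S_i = Random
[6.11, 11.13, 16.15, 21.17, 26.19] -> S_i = 6.11 + 5.02*i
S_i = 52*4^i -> [52, 208, 832, 3328, 13312]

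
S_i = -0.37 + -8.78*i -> [-0.37, -9.15, -17.93, -26.71, -35.49]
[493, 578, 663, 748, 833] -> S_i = 493 + 85*i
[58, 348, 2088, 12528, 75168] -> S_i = 58*6^i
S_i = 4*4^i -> [4, 16, 64, 256, 1024]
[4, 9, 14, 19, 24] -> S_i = 4 + 5*i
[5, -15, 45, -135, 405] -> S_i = 5*-3^i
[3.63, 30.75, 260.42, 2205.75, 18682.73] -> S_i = 3.63*8.47^i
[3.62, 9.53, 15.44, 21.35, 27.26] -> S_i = 3.62 + 5.91*i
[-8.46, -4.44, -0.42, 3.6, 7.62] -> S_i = -8.46 + 4.02*i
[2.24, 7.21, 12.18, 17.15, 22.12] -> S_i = 2.24 + 4.97*i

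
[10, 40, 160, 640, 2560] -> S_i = 10*4^i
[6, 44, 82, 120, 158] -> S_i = 6 + 38*i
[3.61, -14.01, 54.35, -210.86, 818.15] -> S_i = 3.61*(-3.88)^i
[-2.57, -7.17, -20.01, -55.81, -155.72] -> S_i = -2.57*2.79^i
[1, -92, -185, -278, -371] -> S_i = 1 + -93*i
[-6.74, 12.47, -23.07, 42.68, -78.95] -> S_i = -6.74*(-1.85)^i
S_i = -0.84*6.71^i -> [-0.84, -5.64, -37.82, -253.77, -1702.82]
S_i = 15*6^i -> [15, 90, 540, 3240, 19440]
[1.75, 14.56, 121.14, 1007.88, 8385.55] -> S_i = 1.75*8.32^i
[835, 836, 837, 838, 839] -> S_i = 835 + 1*i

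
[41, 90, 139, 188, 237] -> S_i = 41 + 49*i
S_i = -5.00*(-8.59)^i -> [-5.0, 42.95, -368.94, 3169.2, -27223.42]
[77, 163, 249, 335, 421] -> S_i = 77 + 86*i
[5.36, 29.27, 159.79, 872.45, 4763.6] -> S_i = 5.36*5.46^i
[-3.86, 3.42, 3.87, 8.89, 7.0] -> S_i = Random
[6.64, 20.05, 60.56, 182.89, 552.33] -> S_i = 6.64*3.02^i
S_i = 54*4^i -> [54, 216, 864, 3456, 13824]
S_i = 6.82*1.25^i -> [6.82, 8.52, 10.66, 13.32, 16.65]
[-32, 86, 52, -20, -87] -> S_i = Random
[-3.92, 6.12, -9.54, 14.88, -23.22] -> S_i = -3.92*(-1.56)^i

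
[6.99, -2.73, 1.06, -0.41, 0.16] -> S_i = 6.99*(-0.39)^i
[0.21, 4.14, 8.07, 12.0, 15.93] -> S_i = 0.21 + 3.93*i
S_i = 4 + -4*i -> [4, 0, -4, -8, -12]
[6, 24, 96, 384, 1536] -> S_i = 6*4^i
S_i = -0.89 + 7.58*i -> [-0.89, 6.69, 14.27, 21.85, 29.43]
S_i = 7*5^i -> [7, 35, 175, 875, 4375]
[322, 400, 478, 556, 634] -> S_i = 322 + 78*i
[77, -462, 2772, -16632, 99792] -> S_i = 77*-6^i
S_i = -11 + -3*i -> [-11, -14, -17, -20, -23]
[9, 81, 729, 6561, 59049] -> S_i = 9*9^i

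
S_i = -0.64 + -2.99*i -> [-0.64, -3.63, -6.62, -9.61, -12.6]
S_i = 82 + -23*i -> [82, 59, 36, 13, -10]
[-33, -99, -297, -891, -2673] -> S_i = -33*3^i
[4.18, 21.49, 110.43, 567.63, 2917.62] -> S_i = 4.18*5.14^i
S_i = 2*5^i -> [2, 10, 50, 250, 1250]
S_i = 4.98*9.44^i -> [4.98, 47.01, 443.79, 4189.34, 39547.34]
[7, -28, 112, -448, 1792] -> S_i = 7*-4^i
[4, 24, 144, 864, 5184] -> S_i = 4*6^i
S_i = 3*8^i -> [3, 24, 192, 1536, 12288]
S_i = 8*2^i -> [8, 16, 32, 64, 128]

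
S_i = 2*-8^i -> [2, -16, 128, -1024, 8192]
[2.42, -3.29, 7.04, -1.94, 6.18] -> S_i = Random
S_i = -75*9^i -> [-75, -675, -6075, -54675, -492075]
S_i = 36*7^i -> [36, 252, 1764, 12348, 86436]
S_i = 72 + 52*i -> [72, 124, 176, 228, 280]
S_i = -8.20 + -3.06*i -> [-8.2, -11.26, -14.32, -17.38, -20.44]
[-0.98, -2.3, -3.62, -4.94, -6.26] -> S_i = -0.98 + -1.32*i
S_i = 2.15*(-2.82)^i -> [2.15, -6.06, 17.1, -48.22, 135.97]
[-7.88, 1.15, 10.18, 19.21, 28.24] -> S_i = -7.88 + 9.03*i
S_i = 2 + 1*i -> [2, 3, 4, 5, 6]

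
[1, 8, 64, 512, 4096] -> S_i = 1*8^i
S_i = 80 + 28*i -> [80, 108, 136, 164, 192]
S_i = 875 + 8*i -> [875, 883, 891, 899, 907]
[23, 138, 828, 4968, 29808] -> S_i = 23*6^i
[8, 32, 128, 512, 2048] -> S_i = 8*4^i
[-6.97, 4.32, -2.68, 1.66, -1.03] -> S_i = -6.97*(-0.62)^i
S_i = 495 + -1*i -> [495, 494, 493, 492, 491]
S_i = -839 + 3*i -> [-839, -836, -833, -830, -827]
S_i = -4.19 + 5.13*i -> [-4.19, 0.94, 6.07, 11.2, 16.33]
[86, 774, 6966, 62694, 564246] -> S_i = 86*9^i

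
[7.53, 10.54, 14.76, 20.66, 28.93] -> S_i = 7.53*1.40^i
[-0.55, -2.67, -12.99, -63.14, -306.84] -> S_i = -0.55*4.86^i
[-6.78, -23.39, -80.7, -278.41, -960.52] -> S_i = -6.78*3.45^i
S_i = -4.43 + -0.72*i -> [-4.43, -5.15, -5.87, -6.59, -7.31]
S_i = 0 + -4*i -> [0, -4, -8, -12, -16]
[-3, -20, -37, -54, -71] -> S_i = -3 + -17*i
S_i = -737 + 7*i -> [-737, -730, -723, -716, -709]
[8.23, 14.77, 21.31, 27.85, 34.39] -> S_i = 8.23 + 6.54*i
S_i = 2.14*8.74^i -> [2.14, 18.7, 163.47, 1428.72, 12487.04]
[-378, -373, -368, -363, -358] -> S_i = -378 + 5*i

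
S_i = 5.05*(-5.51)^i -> [5.05, -27.83, 153.32, -844.78, 4654.77]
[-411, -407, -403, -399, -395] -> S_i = -411 + 4*i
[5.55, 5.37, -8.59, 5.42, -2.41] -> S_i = Random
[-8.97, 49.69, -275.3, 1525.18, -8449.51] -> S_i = -8.97*(-5.54)^i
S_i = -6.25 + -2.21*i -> [-6.25, -8.46, -10.67, -12.88, -15.09]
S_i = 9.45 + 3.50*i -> [9.45, 12.95, 16.45, 19.95, 23.45]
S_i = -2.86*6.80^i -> [-2.86, -19.45, -132.25, -899.28, -6115.07]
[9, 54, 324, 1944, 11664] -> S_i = 9*6^i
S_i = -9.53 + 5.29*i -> [-9.53, -4.24, 1.05, 6.34, 11.63]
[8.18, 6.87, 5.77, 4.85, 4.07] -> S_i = 8.18*0.84^i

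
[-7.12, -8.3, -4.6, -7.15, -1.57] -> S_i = Random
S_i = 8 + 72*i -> [8, 80, 152, 224, 296]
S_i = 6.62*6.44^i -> [6.62, 42.63, 274.56, 1768.14, 11386.79]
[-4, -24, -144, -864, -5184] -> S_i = -4*6^i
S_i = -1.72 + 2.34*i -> [-1.72, 0.62, 2.96, 5.3, 7.64]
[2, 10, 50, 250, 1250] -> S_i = 2*5^i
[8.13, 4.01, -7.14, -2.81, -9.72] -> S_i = Random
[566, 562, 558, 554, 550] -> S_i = 566 + -4*i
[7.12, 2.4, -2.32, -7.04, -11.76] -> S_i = 7.12 + -4.72*i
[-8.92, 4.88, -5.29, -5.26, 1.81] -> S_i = Random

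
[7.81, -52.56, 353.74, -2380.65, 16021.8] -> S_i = 7.81*(-6.73)^i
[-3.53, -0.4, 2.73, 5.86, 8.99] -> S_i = -3.53 + 3.13*i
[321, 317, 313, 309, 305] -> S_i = 321 + -4*i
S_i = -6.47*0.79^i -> [-6.47, -5.11, -4.04, -3.19, -2.52]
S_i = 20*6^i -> [20, 120, 720, 4320, 25920]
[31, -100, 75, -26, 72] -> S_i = Random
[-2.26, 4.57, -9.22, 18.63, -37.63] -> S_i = -2.26*(-2.02)^i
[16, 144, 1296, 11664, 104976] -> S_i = 16*9^i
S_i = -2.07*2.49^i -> [-2.07, -5.15, -12.83, -31.96, -79.57]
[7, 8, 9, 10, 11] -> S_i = 7 + 1*i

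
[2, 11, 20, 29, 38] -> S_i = 2 + 9*i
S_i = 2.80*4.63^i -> [2.8, 12.96, 60.02, 277.91, 1286.71]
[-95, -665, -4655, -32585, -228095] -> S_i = -95*7^i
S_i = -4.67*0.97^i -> [-4.67, -4.53, -4.39, -4.26, -4.13]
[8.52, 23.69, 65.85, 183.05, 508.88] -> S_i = 8.52*2.78^i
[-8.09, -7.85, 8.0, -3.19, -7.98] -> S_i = Random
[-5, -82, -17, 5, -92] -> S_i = Random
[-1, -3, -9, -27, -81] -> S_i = -1*3^i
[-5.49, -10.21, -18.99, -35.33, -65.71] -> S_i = -5.49*1.86^i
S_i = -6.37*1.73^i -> [-6.37, -11.02, -19.06, -32.98, -57.06]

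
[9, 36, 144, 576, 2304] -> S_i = 9*4^i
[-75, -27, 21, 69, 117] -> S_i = -75 + 48*i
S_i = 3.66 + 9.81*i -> [3.66, 13.47, 23.28, 33.09, 42.9]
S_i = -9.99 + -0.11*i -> [-9.99, -10.1, -10.21, -10.32, -10.43]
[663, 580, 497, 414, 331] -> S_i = 663 + -83*i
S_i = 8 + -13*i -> [8, -5, -18, -31, -44]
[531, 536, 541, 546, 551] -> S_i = 531 + 5*i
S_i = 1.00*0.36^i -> [1.0, 0.36, 0.13, 0.05, 0.02]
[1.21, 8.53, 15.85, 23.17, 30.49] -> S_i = 1.21 + 7.32*i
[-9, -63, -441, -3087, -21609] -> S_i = -9*7^i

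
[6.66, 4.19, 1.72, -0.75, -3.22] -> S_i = 6.66 + -2.47*i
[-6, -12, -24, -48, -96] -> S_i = -6*2^i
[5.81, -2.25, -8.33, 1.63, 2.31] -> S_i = Random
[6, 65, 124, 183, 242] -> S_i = 6 + 59*i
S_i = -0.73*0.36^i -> [-0.73, -0.26, -0.09, -0.03, -0.01]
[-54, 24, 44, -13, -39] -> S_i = Random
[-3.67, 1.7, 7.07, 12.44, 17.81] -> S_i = -3.67 + 5.37*i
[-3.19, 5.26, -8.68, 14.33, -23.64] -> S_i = -3.19*(-1.65)^i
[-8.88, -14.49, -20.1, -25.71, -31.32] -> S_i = -8.88 + -5.61*i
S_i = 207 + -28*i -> [207, 179, 151, 123, 95]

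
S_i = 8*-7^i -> [8, -56, 392, -2744, 19208]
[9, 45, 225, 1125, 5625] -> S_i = 9*5^i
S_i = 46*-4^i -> [46, -184, 736, -2944, 11776]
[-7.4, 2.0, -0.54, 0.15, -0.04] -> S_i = -7.40*(-0.27)^i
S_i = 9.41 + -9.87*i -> [9.41, -0.46, -10.33, -20.2, -30.07]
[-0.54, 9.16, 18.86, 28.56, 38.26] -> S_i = -0.54 + 9.70*i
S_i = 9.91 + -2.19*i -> [9.91, 7.72, 5.53, 3.34, 1.15]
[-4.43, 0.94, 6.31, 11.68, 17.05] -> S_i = -4.43 + 5.37*i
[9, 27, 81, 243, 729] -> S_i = 9*3^i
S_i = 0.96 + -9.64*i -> [0.96, -8.68, -18.32, -27.96, -37.6]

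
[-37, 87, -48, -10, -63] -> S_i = Random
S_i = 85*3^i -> [85, 255, 765, 2295, 6885]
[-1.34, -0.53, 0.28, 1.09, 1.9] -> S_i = -1.34 + 0.81*i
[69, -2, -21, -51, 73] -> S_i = Random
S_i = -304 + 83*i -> [-304, -221, -138, -55, 28]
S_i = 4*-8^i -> [4, -32, 256, -2048, 16384]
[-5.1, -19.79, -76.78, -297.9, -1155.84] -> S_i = -5.10*3.88^i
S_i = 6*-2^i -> [6, -12, 24, -48, 96]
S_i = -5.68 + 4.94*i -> [-5.68, -0.74, 4.2, 9.14, 14.08]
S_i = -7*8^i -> [-7, -56, -448, -3584, -28672]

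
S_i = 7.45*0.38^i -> [7.45, 2.83, 1.08, 0.41, 0.16]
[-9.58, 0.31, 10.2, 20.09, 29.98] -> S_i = -9.58 + 9.89*i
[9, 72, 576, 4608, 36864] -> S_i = 9*8^i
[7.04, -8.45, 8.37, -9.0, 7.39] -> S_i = Random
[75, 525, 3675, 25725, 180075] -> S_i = 75*7^i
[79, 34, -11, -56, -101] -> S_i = 79 + -45*i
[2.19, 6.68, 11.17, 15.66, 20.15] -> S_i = 2.19 + 4.49*i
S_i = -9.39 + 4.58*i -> [-9.39, -4.81, -0.23, 4.35, 8.93]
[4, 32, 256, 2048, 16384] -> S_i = 4*8^i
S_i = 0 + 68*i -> [0, 68, 136, 204, 272]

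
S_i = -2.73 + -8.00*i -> [-2.73, -10.73, -18.73, -26.73, -34.73]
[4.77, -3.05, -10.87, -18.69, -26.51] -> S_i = 4.77 + -7.82*i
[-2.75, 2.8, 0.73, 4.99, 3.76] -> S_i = Random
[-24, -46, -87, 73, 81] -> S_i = Random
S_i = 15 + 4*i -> [15, 19, 23, 27, 31]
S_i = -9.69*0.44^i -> [-9.69, -4.26, -1.88, -0.83, -0.36]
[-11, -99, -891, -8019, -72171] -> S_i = -11*9^i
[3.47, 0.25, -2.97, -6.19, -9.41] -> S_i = 3.47 + -3.22*i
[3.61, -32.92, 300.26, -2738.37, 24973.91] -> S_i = 3.61*(-9.12)^i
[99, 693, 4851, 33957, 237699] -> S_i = 99*7^i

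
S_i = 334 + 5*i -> [334, 339, 344, 349, 354]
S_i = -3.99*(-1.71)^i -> [-3.99, 6.82, -11.67, 19.95, -34.12]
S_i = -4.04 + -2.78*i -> [-4.04, -6.82, -9.6, -12.38, -15.16]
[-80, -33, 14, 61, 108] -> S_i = -80 + 47*i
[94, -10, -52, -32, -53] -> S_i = Random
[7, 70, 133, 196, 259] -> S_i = 7 + 63*i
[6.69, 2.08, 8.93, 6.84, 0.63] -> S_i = Random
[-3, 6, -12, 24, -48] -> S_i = -3*-2^i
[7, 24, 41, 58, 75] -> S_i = 7 + 17*i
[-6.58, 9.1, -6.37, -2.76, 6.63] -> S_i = Random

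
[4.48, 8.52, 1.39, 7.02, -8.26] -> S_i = Random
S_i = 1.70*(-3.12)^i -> [1.7, -5.3, 16.55, -51.63, 161.09]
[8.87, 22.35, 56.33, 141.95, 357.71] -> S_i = 8.87*2.52^i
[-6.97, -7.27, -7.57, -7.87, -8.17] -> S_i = -6.97 + -0.30*i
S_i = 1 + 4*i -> [1, 5, 9, 13, 17]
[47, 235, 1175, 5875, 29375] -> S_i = 47*5^i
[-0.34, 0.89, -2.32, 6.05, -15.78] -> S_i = -0.34*(-2.61)^i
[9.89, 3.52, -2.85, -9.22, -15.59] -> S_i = 9.89 + -6.37*i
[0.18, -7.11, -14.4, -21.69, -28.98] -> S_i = 0.18 + -7.29*i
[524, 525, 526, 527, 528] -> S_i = 524 + 1*i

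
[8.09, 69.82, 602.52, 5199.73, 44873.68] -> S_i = 8.09*8.63^i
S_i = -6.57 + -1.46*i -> [-6.57, -8.03, -9.49, -10.95, -12.41]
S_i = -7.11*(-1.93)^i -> [-7.11, 13.72, -26.48, 51.11, -98.65]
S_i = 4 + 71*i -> [4, 75, 146, 217, 288]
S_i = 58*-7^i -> [58, -406, 2842, -19894, 139258]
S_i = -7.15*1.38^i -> [-7.15, -9.87, -13.62, -18.79, -25.93]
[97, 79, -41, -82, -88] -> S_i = Random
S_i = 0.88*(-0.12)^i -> [0.88, -0.11, 0.01, -0.0, 0.0]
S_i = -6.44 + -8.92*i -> [-6.44, -15.36, -24.28, -33.2, -42.12]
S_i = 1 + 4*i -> [1, 5, 9, 13, 17]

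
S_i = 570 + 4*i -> [570, 574, 578, 582, 586]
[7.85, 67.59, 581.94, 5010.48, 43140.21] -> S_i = 7.85*8.61^i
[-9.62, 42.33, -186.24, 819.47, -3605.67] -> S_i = -9.62*(-4.40)^i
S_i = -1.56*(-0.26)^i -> [-1.56, 0.41, -0.11, 0.03, -0.01]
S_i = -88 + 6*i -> [-88, -82, -76, -70, -64]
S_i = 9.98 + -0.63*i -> [9.98, 9.35, 8.72, 8.09, 7.46]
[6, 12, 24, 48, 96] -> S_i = 6*2^i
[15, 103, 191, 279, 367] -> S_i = 15 + 88*i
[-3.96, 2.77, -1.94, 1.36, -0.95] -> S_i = -3.96*(-0.70)^i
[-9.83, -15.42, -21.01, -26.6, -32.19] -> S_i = -9.83 + -5.59*i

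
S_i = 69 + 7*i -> [69, 76, 83, 90, 97]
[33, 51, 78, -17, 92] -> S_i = Random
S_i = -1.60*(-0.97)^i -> [-1.6, 1.55, -1.51, 1.46, -1.42]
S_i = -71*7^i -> [-71, -497, -3479, -24353, -170471]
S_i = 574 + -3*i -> [574, 571, 568, 565, 562]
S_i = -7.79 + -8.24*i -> [-7.79, -16.03, -24.27, -32.51, -40.75]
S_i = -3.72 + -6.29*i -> [-3.72, -10.01, -16.3, -22.59, -28.88]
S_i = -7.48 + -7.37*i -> [-7.48, -14.85, -22.22, -29.59, -36.96]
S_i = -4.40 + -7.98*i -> [-4.4, -12.38, -20.36, -28.34, -36.32]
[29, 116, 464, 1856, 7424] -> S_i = 29*4^i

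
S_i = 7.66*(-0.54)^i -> [7.66, -4.14, 2.23, -1.21, 0.65]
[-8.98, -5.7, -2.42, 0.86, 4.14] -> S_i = -8.98 + 3.28*i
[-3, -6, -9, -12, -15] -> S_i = -3 + -3*i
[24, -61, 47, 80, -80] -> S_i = Random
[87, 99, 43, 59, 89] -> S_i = Random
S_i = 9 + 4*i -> [9, 13, 17, 21, 25]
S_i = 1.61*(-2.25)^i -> [1.61, -3.62, 8.15, -18.34, 41.26]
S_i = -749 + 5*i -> [-749, -744, -739, -734, -729]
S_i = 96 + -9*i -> [96, 87, 78, 69, 60]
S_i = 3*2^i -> [3, 6, 12, 24, 48]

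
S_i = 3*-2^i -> [3, -6, 12, -24, 48]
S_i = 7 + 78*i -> [7, 85, 163, 241, 319]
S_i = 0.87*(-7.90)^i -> [0.87, -6.87, 54.3, -428.94, 3388.66]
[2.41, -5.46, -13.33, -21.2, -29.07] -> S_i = 2.41 + -7.87*i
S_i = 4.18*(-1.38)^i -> [4.18, -5.77, 7.96, -10.99, 15.16]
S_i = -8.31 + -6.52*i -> [-8.31, -14.83, -21.35, -27.87, -34.39]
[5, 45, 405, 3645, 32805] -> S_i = 5*9^i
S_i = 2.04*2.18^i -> [2.04, 4.45, 9.69, 21.13, 46.07]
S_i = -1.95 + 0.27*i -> [-1.95, -1.68, -1.41, -1.14, -0.87]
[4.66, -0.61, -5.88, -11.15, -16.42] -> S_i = 4.66 + -5.27*i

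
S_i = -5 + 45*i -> [-5, 40, 85, 130, 175]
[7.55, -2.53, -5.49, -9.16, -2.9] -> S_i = Random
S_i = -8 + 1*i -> [-8, -7, -6, -5, -4]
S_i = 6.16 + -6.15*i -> [6.16, 0.01, -6.14, -12.29, -18.44]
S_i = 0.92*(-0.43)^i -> [0.92, -0.4, 0.17, -0.07, 0.03]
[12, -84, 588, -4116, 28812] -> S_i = 12*-7^i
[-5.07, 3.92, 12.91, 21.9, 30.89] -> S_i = -5.07 + 8.99*i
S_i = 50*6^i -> [50, 300, 1800, 10800, 64800]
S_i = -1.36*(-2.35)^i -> [-1.36, 3.2, -7.51, 17.65, -41.48]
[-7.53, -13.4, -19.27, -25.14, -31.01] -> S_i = -7.53 + -5.87*i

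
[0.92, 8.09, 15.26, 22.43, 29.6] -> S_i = 0.92 + 7.17*i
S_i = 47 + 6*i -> [47, 53, 59, 65, 71]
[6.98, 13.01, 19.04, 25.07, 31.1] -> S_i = 6.98 + 6.03*i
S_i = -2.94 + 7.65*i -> [-2.94, 4.71, 12.36, 20.01, 27.66]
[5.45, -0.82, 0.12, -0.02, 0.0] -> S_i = 5.45*(-0.15)^i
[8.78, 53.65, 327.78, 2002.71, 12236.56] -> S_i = 8.78*6.11^i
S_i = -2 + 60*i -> [-2, 58, 118, 178, 238]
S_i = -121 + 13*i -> [-121, -108, -95, -82, -69]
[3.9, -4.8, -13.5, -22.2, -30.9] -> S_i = 3.90 + -8.70*i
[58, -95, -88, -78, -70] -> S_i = Random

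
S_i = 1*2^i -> [1, 2, 4, 8, 16]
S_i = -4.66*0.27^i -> [-4.66, -1.26, -0.34, -0.09, -0.02]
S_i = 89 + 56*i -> [89, 145, 201, 257, 313]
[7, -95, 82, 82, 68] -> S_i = Random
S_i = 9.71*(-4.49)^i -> [9.71, -43.6, 195.75, -878.94, 3946.43]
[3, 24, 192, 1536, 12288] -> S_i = 3*8^i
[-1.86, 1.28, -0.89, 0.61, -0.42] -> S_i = -1.86*(-0.69)^i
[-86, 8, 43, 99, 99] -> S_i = Random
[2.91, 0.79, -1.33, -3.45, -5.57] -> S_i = 2.91 + -2.12*i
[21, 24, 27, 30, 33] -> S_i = 21 + 3*i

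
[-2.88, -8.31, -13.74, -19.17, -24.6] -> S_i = -2.88 + -5.43*i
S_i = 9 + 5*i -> [9, 14, 19, 24, 29]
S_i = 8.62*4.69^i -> [8.62, 40.43, 189.61, 889.25, 4170.6]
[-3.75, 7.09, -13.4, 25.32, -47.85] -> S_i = -3.75*(-1.89)^i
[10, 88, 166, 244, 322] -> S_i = 10 + 78*i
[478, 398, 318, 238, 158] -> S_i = 478 + -80*i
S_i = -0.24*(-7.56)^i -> [-0.24, 1.81, -13.72, 103.7, -783.97]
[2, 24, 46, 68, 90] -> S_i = 2 + 22*i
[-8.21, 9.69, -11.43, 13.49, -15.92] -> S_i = -8.21*(-1.18)^i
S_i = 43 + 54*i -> [43, 97, 151, 205, 259]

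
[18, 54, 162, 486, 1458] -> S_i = 18*3^i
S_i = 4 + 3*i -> [4, 7, 10, 13, 16]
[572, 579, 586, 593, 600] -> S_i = 572 + 7*i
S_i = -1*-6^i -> [-1, 6, -36, 216, -1296]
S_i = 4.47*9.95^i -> [4.47, 44.48, 442.54, 4403.28, 43812.68]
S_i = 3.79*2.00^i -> [3.79, 7.58, 15.16, 30.32, 60.64]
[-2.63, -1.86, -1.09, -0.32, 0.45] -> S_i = -2.63 + 0.77*i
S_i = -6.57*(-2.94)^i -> [-6.57, 19.32, -56.79, 166.96, -490.86]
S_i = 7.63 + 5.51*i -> [7.63, 13.14, 18.65, 24.16, 29.67]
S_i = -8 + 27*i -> [-8, 19, 46, 73, 100]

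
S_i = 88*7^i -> [88, 616, 4312, 30184, 211288]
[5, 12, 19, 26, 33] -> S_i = 5 + 7*i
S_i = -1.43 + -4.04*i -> [-1.43, -5.47, -9.51, -13.55, -17.59]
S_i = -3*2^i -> [-3, -6, -12, -24, -48]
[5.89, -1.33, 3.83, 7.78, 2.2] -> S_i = Random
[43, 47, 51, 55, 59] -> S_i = 43 + 4*i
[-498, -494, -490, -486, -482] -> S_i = -498 + 4*i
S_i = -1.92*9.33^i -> [-1.92, -17.91, -167.13, -1559.36, -14548.82]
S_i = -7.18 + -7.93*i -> [-7.18, -15.11, -23.04, -30.97, -38.9]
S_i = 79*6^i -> [79, 474, 2844, 17064, 102384]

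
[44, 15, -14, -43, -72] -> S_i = 44 + -29*i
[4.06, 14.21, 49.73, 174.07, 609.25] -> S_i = 4.06*3.50^i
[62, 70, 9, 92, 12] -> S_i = Random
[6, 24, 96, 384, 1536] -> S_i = 6*4^i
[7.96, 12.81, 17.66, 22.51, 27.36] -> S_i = 7.96 + 4.85*i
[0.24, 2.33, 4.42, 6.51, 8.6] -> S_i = 0.24 + 2.09*i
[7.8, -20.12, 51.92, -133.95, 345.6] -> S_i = 7.80*(-2.58)^i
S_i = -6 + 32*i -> [-6, 26, 58, 90, 122]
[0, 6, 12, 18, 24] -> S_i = 0 + 6*i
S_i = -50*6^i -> [-50, -300, -1800, -10800, -64800]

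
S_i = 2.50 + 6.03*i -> [2.5, 8.53, 14.56, 20.59, 26.62]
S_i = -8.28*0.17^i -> [-8.28, -1.41, -0.24, -0.04, -0.01]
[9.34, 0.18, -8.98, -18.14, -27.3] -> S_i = 9.34 + -9.16*i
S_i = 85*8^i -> [85, 680, 5440, 43520, 348160]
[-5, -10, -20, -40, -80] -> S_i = -5*2^i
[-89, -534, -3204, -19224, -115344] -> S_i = -89*6^i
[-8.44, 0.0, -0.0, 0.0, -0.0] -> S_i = -8.44*-0.00^i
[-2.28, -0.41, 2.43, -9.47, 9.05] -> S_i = Random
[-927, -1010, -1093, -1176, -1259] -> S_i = -927 + -83*i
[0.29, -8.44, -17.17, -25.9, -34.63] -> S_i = 0.29 + -8.73*i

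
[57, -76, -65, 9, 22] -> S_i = Random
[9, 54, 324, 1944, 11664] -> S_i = 9*6^i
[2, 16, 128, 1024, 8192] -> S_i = 2*8^i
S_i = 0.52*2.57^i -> [0.52, 1.34, 3.43, 8.83, 22.68]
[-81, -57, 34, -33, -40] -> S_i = Random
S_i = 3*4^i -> [3, 12, 48, 192, 768]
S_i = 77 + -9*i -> [77, 68, 59, 50, 41]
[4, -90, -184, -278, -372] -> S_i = 4 + -94*i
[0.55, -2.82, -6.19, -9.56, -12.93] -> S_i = 0.55 + -3.37*i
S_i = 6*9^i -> [6, 54, 486, 4374, 39366]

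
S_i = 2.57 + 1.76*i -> [2.57, 4.33, 6.09, 7.85, 9.61]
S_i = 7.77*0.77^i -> [7.77, 5.98, 4.61, 3.55, 2.73]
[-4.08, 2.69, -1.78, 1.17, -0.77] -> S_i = -4.08*(-0.66)^i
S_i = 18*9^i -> [18, 162, 1458, 13122, 118098]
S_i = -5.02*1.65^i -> [-5.02, -8.28, -13.67, -22.55, -37.21]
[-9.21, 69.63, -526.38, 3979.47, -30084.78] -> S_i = -9.21*(-7.56)^i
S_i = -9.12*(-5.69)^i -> [-9.12, 51.89, -295.27, 1680.09, -9559.69]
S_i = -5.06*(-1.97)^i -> [-5.06, 9.97, -19.64, 38.69, -76.21]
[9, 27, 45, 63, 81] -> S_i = 9 + 18*i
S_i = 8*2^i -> [8, 16, 32, 64, 128]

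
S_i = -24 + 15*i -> [-24, -9, 6, 21, 36]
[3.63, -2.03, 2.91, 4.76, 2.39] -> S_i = Random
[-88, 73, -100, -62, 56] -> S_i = Random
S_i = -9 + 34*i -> [-9, 25, 59, 93, 127]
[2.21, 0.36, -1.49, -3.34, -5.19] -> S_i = 2.21 + -1.85*i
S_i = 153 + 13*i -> [153, 166, 179, 192, 205]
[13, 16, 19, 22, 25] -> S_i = 13 + 3*i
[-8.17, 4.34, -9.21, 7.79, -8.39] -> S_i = Random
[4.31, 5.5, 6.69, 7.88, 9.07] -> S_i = 4.31 + 1.19*i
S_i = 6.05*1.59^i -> [6.05, 9.62, 15.3, 24.32, 38.67]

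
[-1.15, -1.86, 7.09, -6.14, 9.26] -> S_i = Random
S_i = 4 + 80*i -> [4, 84, 164, 244, 324]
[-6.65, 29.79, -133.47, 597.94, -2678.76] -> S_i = -6.65*(-4.48)^i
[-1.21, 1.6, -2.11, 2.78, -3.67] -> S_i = -1.21*(-1.32)^i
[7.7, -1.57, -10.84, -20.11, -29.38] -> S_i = 7.70 + -9.27*i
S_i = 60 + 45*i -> [60, 105, 150, 195, 240]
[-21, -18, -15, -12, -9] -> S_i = -21 + 3*i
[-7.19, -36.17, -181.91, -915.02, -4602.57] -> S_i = -7.19*5.03^i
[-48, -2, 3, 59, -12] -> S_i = Random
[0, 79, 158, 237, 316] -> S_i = 0 + 79*i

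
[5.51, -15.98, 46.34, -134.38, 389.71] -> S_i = 5.51*(-2.90)^i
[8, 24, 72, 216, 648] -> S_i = 8*3^i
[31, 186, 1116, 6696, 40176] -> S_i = 31*6^i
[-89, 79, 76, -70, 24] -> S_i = Random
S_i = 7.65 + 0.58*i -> [7.65, 8.23, 8.81, 9.39, 9.97]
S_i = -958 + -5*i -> [-958, -963, -968, -973, -978]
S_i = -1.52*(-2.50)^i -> [-1.52, 3.8, -9.5, 23.75, -59.38]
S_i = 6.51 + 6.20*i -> [6.51, 12.71, 18.91, 25.11, 31.31]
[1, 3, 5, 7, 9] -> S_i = 1 + 2*i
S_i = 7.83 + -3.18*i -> [7.83, 4.65, 1.47, -1.71, -4.89]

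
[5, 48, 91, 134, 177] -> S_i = 5 + 43*i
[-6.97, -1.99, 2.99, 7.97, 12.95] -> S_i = -6.97 + 4.98*i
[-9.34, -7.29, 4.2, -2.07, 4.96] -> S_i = Random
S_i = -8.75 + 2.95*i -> [-8.75, -5.8, -2.85, 0.1, 3.05]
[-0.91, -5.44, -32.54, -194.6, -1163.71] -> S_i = -0.91*5.98^i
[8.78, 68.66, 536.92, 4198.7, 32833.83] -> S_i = 8.78*7.82^i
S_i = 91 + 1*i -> [91, 92, 93, 94, 95]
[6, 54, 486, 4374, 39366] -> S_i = 6*9^i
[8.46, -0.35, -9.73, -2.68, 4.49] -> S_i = Random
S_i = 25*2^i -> [25, 50, 100, 200, 400]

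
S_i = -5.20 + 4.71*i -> [-5.2, -0.49, 4.22, 8.93, 13.64]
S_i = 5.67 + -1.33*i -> [5.67, 4.34, 3.01, 1.68, 0.35]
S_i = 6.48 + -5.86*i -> [6.48, 0.62, -5.24, -11.1, -16.96]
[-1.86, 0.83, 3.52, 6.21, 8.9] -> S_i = -1.86 + 2.69*i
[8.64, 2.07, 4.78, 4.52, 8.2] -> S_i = Random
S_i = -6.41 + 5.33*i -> [-6.41, -1.08, 4.25, 9.58, 14.91]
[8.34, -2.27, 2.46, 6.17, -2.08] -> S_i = Random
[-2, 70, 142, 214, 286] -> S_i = -2 + 72*i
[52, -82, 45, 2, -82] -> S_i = Random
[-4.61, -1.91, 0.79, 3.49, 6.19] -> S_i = -4.61 + 2.70*i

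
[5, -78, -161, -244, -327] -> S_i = 5 + -83*i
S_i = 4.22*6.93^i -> [4.22, 29.24, 202.67, 1404.47, 9732.97]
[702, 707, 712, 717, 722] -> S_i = 702 + 5*i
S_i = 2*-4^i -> [2, -8, 32, -128, 512]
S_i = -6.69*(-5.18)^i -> [-6.69, 34.65, -179.51, 929.86, -4816.65]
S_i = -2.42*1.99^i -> [-2.42, -4.82, -9.58, -19.07, -37.95]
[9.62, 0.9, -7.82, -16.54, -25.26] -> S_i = 9.62 + -8.72*i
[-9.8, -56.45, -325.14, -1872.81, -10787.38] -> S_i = -9.80*5.76^i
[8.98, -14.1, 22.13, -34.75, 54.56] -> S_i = 8.98*(-1.57)^i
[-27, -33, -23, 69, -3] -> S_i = Random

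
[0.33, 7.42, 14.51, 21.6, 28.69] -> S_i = 0.33 + 7.09*i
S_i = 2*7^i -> [2, 14, 98, 686, 4802]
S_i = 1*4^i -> [1, 4, 16, 64, 256]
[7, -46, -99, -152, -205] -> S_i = 7 + -53*i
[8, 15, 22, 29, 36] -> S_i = 8 + 7*i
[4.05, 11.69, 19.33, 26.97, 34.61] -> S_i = 4.05 + 7.64*i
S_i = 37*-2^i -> [37, -74, 148, -296, 592]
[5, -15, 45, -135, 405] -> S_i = 5*-3^i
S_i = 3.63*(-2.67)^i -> [3.63, -9.69, 25.88, -69.09, 184.48]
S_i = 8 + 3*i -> [8, 11, 14, 17, 20]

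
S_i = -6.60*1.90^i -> [-6.6, -12.54, -23.83, -45.27, -86.01]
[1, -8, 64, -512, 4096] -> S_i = 1*-8^i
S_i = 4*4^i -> [4, 16, 64, 256, 1024]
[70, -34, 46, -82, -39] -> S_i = Random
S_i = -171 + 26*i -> [-171, -145, -119, -93, -67]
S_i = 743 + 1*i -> [743, 744, 745, 746, 747]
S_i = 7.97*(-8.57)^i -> [7.97, -68.3, 585.36, -5016.5, 42991.4]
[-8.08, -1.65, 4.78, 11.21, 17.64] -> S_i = -8.08 + 6.43*i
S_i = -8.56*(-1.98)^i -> [-8.56, 16.95, -33.56, 66.45, -131.56]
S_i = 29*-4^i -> [29, -116, 464, -1856, 7424]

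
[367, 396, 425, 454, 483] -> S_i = 367 + 29*i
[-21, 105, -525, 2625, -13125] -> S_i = -21*-5^i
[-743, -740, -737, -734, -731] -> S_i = -743 + 3*i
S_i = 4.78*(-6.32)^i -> [4.78, -30.21, 190.92, -1206.64, 7625.99]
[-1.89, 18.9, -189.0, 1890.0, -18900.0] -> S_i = -1.89*(-10.00)^i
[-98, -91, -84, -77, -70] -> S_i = -98 + 7*i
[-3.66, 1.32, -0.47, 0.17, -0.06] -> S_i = -3.66*(-0.36)^i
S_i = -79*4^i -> [-79, -316, -1264, -5056, -20224]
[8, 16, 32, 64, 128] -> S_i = 8*2^i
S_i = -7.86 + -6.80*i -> [-7.86, -14.66, -21.46, -28.26, -35.06]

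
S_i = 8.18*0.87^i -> [8.18, 7.12, 6.19, 5.39, 4.69]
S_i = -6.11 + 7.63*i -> [-6.11, 1.52, 9.15, 16.78, 24.41]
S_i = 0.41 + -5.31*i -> [0.41, -4.9, -10.21, -15.52, -20.83]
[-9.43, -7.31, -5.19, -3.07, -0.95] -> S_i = -9.43 + 2.12*i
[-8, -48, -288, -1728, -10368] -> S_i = -8*6^i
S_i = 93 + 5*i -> [93, 98, 103, 108, 113]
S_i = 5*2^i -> [5, 10, 20, 40, 80]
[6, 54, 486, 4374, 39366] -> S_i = 6*9^i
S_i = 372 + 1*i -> [372, 373, 374, 375, 376]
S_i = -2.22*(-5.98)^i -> [-2.22, 13.28, -79.39, 474.74, -2838.95]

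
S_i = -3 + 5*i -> [-3, 2, 7, 12, 17]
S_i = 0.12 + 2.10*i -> [0.12, 2.22, 4.32, 6.42, 8.52]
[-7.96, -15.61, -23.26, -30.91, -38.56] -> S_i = -7.96 + -7.65*i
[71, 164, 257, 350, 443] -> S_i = 71 + 93*i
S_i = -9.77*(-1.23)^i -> [-9.77, 12.02, -14.78, 18.18, -22.36]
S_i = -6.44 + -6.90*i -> [-6.44, -13.34, -20.24, -27.14, -34.04]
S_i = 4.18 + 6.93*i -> [4.18, 11.11, 18.04, 24.97, 31.9]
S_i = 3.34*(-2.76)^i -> [3.34, -9.22, 25.44, -70.22, 193.81]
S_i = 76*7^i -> [76, 532, 3724, 26068, 182476]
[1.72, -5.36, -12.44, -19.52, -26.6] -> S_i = 1.72 + -7.08*i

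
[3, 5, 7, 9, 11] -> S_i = 3 + 2*i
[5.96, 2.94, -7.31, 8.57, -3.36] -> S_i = Random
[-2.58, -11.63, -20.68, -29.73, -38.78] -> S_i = -2.58 + -9.05*i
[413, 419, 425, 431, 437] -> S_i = 413 + 6*i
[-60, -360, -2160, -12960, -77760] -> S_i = -60*6^i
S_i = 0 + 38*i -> [0, 38, 76, 114, 152]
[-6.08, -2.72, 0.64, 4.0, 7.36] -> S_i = -6.08 + 3.36*i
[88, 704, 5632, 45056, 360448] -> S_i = 88*8^i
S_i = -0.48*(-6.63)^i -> [-0.48, 3.18, -21.1, 139.89, -927.46]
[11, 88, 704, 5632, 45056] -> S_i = 11*8^i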